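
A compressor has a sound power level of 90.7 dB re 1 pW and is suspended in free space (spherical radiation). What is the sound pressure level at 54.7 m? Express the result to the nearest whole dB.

45 dB

L_p = L_w − 10·log₁₀(4π·r²) with r = 54.7 m.
4π·r² = 3.76e+04 m², 10·log₁₀ of that is 45.752 dB.
L_p = 90.7 − 45.752 = 44.95 dB.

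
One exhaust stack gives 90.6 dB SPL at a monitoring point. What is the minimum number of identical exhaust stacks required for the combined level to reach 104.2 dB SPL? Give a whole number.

Need L₁ + 10·log₁₀ N ≥ 104.2, i.e. log₁₀ N ≥ 1.36.
N ≥ 10^(13.6/10) = 22.909, so N = 23.

23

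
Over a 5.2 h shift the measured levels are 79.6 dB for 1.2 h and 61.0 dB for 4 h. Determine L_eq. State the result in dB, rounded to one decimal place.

73.4 dB

Weight each interval's intensity by its duration and average over T = 5.2 h:
Σ tᵢ·10^(Lᵢ/10) = 1.2·10^(79.6/10) + 4·10^(61.0/10) = 1.145e+08.
L_eq = 10·log₁₀(1.145e+08/5.2) = 73.43 dB.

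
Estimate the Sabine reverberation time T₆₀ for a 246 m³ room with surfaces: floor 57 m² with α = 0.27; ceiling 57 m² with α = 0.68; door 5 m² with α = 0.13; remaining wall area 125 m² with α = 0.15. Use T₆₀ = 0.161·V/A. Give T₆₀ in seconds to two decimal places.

0.54 s

A = Σ Sᵢαᵢ = 57·0.27 + 57·0.68 + 5·0.13 + 125·0.15 = 73.55 m².
T₆₀ = 0.161 × 246 / 73.55 = 0.538 s.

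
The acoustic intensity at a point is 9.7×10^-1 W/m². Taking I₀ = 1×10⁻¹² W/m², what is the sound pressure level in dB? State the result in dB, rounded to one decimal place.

L = 10·log₁₀(I/I₀) = 10·log₁₀(9.7×10^-1/10⁻¹²) = 10·log₁₀(9.7×10^11).
L = 10·(0.9868 + 11) = 119.87 dB.

119.9 dB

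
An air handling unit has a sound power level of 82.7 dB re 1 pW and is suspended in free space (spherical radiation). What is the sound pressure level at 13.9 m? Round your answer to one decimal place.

Free-field spherical radiation: L_p = L_w − 10·log₁₀(4π·r²), r = 13.9 m.
4π·r² = 2428 m², 10·log₁₀ of that is 33.852 dB.
L_p = 82.7 − 33.852 = 48.85 dB.

48.8 dB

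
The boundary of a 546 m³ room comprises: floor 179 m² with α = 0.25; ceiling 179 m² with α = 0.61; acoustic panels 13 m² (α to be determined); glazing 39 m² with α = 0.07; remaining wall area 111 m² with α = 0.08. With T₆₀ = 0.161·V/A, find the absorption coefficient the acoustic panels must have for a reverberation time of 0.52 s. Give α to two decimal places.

0.27

A = 0.161·V/T₆₀ = 0.161·546/0.52 = 169.05 m² sabins.
Absorption from the other surfaces = 179·0.25 + 179·0.61 + 39·0.07 + 111·0.08 = 165.55 m², so the acoustic panels must supply 3.50 m² over 13 m².
α = 3.50/13 = 0.269.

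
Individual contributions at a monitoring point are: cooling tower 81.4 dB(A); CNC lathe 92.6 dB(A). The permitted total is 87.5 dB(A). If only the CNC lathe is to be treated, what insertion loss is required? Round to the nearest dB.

6 dB

Fixed contribution from the other source: Σ 10^(L/10) = 10^(81.4/10) = 1.380e+08 (81.40 dB(A)).
To meet 87.5 dB(A) overall, the treated CNC lathe may contribute at most 10^(87.5/10) − 1.380e+08 = 4.243e+08, i.e. 86.28 dB(A).
So the CNC lathe must be reduced from 92.6 to 86.28 dB(A): IL = 6.32 dB.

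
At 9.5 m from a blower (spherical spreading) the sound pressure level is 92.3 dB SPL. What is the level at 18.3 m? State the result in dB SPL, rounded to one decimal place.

Spherical spreading from a point source gives a 20·log₁₀(r₂/r₁) drop.
L₂ = 92.3 − 20·log₁₀(18.3/9.5) = 92.3 − 5.695 = 86.61 dB SPL.

86.6 dB SPL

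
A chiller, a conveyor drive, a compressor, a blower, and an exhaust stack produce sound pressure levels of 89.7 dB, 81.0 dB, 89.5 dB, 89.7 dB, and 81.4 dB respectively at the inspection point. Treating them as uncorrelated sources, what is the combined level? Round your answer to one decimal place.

For uncorrelated sources the intensities add, so convert each level to linear form, sum, and take 10·log₁₀ of the total.
Σ 10^(L/10) = 10^(89.7/10) + 10^(81.0/10) + 10^(89.5/10) + 10^(89.7/10) + 10^(81.4/10) = 3.022e+09.
L_total = 10·log₁₀(3.022e+09) = 94.80 dB.

94.8 dB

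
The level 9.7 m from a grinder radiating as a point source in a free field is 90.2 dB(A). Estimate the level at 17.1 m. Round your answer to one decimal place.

85.3 dB(A)

For a point source, L₂ = L₁ − 20·log₁₀(r₂/r₁).
L₂ = 90.2 − 20·log₁₀(17.1/9.7) = 90.2 − 4.924 = 85.28 dB(A).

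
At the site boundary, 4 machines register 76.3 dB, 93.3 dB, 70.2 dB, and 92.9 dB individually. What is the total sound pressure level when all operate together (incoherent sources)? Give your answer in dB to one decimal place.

96.2 dB

For uncorrelated sources the intensities add, so convert each level to linear form, sum, and take 10·log₁₀ of the total.
Σ 10^(L/10) = 10^(76.3/10) + 10^(93.3/10) + 10^(70.2/10) + 10^(92.9/10) = 4.141e+09.
L_total = 10·log₁₀(4.141e+09) = 96.17 dB.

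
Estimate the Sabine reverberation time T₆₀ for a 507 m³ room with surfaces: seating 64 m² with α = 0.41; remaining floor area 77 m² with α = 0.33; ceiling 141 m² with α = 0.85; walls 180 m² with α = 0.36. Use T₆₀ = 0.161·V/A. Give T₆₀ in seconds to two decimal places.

Total absorption A = 64·0.41 + 77·0.33 + 141·0.85 + 180·0.36 = 236.30 m² sabins.
T₆₀ = 0.161 × 507 / 236.30 = 0.345 s.

0.35 s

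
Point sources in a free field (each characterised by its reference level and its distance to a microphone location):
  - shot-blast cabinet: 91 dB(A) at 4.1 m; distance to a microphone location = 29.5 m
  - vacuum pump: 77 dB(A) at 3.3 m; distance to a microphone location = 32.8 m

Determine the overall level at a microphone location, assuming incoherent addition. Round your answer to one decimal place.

Propagate each source to the receiver with L = L_ref − 20·log₁₀(r/r_ref), then add intensities.
shot-blast cabinet: 91 − 20·log₁₀(29.5/4.1) = 91 − 17.14 = 73.86 dB(A).
vacuum pump: 77 − 20·log₁₀(32.8/3.3) = 77 − 19.95 = 57.05 dB(A).
Σ 10^(L/10) = 2.483e+07 → L_total = 10·log₁₀(2.483e+07) = 73.95 dB(A).

73.9 dB(A)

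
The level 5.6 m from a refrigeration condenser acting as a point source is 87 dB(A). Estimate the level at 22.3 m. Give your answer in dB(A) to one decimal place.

For a point source, L₂ = L₁ − 20·log₁₀(r₂/r₁).
L₂ = 87 − 20·log₁₀(22.3/5.6) = 87 − 12.002 = 75.00 dB(A).

75.0 dB(A)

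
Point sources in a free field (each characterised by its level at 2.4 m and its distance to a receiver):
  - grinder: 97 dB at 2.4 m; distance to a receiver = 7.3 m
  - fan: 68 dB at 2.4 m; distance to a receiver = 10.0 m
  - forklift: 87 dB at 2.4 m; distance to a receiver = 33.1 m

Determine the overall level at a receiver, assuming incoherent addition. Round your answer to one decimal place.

Apply inverse-square spreading to bring every level to the receiver, then sum 10^(L/10).
grinder: 97 − 20·log₁₀(7.3/2.4) = 97 − 9.66 = 87.34 dB.
fan: 68 − 20·log₁₀(10.0/2.4) = 68 − 12.40 = 55.60 dB.
forklift: 87 − 20·log₁₀(33.1/2.4) = 87 − 22.79 = 64.21 dB.
Σ 10^(L/10) = 5.447e+08 → L_total = 10·log₁₀(5.447e+08) = 87.36 dB.

87.4 dB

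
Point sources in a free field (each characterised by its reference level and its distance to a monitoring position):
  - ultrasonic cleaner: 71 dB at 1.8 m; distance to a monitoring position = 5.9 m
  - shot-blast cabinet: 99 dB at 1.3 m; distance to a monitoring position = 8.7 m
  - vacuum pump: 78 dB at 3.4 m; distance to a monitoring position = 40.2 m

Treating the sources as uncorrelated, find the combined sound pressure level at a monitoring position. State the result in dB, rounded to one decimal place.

82.5 dB

Propagate each source to the receiver with L = L_ref − 20·log₁₀(r/r_ref), then add intensities.
ultrasonic cleaner: 71 − 20·log₁₀(5.9/1.8) = 71 − 10.31 = 60.69 dB.
shot-blast cabinet: 99 − 20·log₁₀(8.7/1.3) = 99 − 16.51 = 82.49 dB.
vacuum pump: 78 − 20·log₁₀(40.2/3.4) = 78 − 21.45 = 56.55 dB.
Σ 10^(L/10) = 1.790e+08 → L_total = 10·log₁₀(1.790e+08) = 82.53 dB.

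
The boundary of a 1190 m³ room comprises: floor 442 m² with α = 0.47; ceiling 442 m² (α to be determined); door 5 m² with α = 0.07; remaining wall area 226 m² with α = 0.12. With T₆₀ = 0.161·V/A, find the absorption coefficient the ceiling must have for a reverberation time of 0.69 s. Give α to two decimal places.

From T₆₀ = 0.161·V/A, the target T₆₀ = 0.69 s needs A = 0.161·1190/0.69 = 277.67 m².
Absorption from the other surfaces = 442·0.47 + 5·0.07 + 226·0.12 = 235.21 m², so the ceiling must supply 42.46 m² over 442 m².
α = 42.46/442 = 0.096.

0.10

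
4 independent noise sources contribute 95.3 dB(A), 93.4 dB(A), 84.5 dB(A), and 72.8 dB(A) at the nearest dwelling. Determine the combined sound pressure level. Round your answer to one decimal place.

Incoherent sources combine by intensity addition: L_total = 10·log₁₀(Σ 10^(L_i/10)).
Σ 10^(L/10) = 10^(95.3/10) + 10^(93.4/10) + 10^(84.5/10) + 10^(72.8/10) = 5.877e+09.
L_total = 10·log₁₀(5.877e+09) = 97.69 dB(A).

97.7 dB(A)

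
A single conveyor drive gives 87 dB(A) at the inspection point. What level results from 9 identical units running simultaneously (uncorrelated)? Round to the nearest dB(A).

N identical incoherent sources raise the level by 10·log₁₀ N.
L_total = 87 + 10·log₁₀(9) = 87 + 9.542 = 96.54 dB(A).

97 dB(A)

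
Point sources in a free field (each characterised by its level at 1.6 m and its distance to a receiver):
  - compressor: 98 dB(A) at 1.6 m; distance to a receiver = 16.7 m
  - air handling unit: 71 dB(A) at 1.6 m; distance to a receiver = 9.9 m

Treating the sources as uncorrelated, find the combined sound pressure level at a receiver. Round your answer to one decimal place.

Apply inverse-square spreading to bring every level to the receiver, then sum 10^(L/10).
compressor: 98 − 20·log₁₀(16.7/1.6) = 98 − 20.37 = 77.63 dB(A).
air handling unit: 71 − 20·log₁₀(9.9/1.6) = 71 − 15.83 = 55.17 dB(A).
Σ 10^(L/10) = 5.825e+07 → L_total = 10·log₁₀(5.825e+07) = 77.65 dB(A).

77.7 dB(A)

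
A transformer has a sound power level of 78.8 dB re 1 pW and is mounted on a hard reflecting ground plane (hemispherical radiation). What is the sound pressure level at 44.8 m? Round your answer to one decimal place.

37.8 dB

L_p = L_w − 10·log₁₀(2π·r²) with r = 44.8 m.
2π·r² = 1.261e+04 m², 10·log₁₀ of that is 41.007 dB.
L_p = 78.8 − 41.007 = 37.79 dB.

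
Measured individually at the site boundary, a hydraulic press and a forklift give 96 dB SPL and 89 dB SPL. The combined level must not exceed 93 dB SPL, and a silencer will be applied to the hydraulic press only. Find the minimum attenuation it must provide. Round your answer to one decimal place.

Everything except the hydraulic press sums to 10^(89/10) = 7.943e+08 in linear terms, 89.00 dB SPL.
The limit corresponds to 10^(93/10) = 1.995e+09; subtracting the fixed part leaves 1.201e+09 for the hydraulic press, i.e. 90.80 dB SPL.
Required insertion loss = 96 − 90.80 = 5.20 dB.

5.2 dB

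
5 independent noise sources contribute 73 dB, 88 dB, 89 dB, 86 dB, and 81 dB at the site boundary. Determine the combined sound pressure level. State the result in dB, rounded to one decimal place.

Incoherent sources combine by intensity addition: L_total = 10·log₁₀(Σ 10^(L_i/10)).
Σ 10^(L/10) = 10^(73/10) + 10^(88/10) + 10^(89/10) + 10^(86/10) + 10^(81/10) = 1.969e+09.
L_total = 10·log₁₀(1.969e+09) = 92.94 dB.

92.9 dB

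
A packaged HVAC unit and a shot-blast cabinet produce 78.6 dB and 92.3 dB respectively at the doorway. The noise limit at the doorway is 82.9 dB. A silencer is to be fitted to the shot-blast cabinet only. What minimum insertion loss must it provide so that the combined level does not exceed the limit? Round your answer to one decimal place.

The untreated sources together contribute 10^(78.6/10) = 7.244e+07, i.e. 78.60 dB.
The limit corresponds to 10^(82.9/10) = 1.950e+08; subtracting the fixed part leaves 1.225e+08 for the shot-blast cabinet, i.e. 80.88 dB.
Required insertion loss = 92.3 − 80.88 = 11.42 dB.

11.4 dB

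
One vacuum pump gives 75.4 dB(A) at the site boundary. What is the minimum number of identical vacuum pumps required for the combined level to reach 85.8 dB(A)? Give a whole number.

N identical sources give L₁ + 10·log₁₀ N, so require 10·log₁₀ N ≥ 85.8 − 75.4 = 10.4 dB.
N ≥ 10^(10.4/10) = 10.965, so N = 11.

11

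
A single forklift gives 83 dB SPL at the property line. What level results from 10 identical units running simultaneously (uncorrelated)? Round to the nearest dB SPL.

93 dB SPL

L_total = L₁ + 10·log₁₀ N for N identical incoherent sources.
L_total = 83 + 10·log₁₀(10) = 83 + 10.000 = 93.00 dB SPL.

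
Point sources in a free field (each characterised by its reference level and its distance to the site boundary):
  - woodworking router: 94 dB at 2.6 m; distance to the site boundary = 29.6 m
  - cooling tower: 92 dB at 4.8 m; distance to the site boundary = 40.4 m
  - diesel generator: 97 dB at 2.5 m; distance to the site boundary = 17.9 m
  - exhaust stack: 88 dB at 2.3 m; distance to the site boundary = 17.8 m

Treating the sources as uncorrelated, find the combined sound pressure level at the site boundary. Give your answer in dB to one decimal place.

Apply inverse-square spreading to bring every level to the receiver, then sum 10^(L/10).
woodworking router: 94 − 20·log₁₀(29.6/2.6) = 94 − 21.13 = 72.87 dB.
cooling tower: 92 − 20·log₁₀(40.4/4.8) = 92 − 18.50 = 73.50 dB.
diesel generator: 97 − 20·log₁₀(17.9/2.5) = 97 − 17.10 = 79.90 dB.
exhaust stack: 88 − 20·log₁₀(17.8/2.3) = 88 − 17.77 = 70.23 dB.
Σ 10^(L/10) = 1.501e+08 → L_total = 10·log₁₀(1.501e+08) = 81.76 dB.

81.8 dB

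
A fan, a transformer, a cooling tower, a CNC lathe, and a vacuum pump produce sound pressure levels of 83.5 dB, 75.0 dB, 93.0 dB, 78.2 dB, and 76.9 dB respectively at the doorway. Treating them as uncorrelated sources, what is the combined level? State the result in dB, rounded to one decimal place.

Incoherent sources combine by intensity addition: L_total = 10·log₁₀(Σ 10^(L_i/10)).
Σ 10^(L/10) = 10^(83.5/10) + 10^(75.0/10) + 10^(93.0/10) + 10^(78.2/10) + 10^(76.9/10) = 2.366e+09.
L_total = 10·log₁₀(2.366e+09) = 93.74 dB.

93.7 dB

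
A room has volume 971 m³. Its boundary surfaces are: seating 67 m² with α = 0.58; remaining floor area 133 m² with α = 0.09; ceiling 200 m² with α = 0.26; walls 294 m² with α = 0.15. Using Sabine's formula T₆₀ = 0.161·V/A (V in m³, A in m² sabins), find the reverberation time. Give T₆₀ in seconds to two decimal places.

A = Σ Sᵢαᵢ = 67·0.58 + 133·0.09 + 200·0.26 + 294·0.15 = 146.93 m².
T₆₀ = 0.161·V/A = 0.161·971/146.93 = 1.064 s.

1.06 s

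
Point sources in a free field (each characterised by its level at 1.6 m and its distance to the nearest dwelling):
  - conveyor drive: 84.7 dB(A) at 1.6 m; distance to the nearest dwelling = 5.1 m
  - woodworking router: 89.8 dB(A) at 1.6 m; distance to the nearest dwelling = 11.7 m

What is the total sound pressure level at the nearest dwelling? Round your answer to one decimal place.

First find each source's level at the receiver (point-source: −20·log₁₀(r/r_ref)), then combine on an intensity basis.
conveyor drive: 84.7 − 20·log₁₀(5.1/1.6) = 84.7 − 10.07 = 74.63 dB(A).
woodworking router: 89.8 − 20·log₁₀(11.7/1.6) = 89.8 − 17.28 = 72.52 dB(A).
Σ 10^(L/10) = 4.691e+07 → L_total = 10·log₁₀(4.691e+07) = 76.71 dB(A).

76.7 dB(A)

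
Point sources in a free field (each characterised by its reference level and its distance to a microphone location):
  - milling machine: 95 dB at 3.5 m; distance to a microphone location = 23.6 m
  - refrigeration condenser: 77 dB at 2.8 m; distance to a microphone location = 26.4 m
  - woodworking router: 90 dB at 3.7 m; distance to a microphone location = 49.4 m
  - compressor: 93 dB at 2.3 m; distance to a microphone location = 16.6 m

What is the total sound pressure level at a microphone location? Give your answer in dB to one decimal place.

80.6 dB

Apply inverse-square spreading to bring every level to the receiver, then sum 10^(L/10).
milling machine: 95 − 20·log₁₀(23.6/3.5) = 95 − 16.58 = 78.42 dB.
refrigeration condenser: 77 − 20·log₁₀(26.4/2.8) = 77 − 19.49 = 57.51 dB.
woodworking router: 90 − 20·log₁₀(49.4/3.7) = 90 − 22.51 = 67.49 dB.
compressor: 93 − 20·log₁₀(16.6/2.3) = 93 − 17.17 = 75.83 dB.
Σ 10^(L/10) = 1.140e+08 → L_total = 10·log₁₀(1.140e+08) = 80.57 dB.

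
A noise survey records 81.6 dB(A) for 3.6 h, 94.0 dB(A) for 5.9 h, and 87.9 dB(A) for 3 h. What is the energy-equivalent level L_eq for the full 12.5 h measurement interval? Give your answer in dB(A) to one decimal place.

The energy average is taken in the linear domain: L_eq = 10·log₁₀[(Σ tᵢ·10^(Lᵢ/10))/T], T = 12.5 h.
Σ tᵢ·10^(Lᵢ/10) = 3.6·10^(81.6/10) + 5.9·10^(94.0/10) + 3·10^(87.9/10) = 1.719e+10.
L_eq = 10·log₁₀(1.719e+10/12.5) = 91.38 dB(A).

91.4 dB(A)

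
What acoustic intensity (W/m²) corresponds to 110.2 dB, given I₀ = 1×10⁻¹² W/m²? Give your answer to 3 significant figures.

L = 10·log₁₀(I/I₀) ⇒ I = I₀·10^(L/10) = 10⁻¹² × 10^11.02.

0.105 W/m²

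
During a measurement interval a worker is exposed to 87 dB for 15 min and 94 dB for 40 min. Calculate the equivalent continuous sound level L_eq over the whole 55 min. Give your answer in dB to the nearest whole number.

Weight each interval's intensity by its duration and average over T = 55 min:
Σ tᵢ·10^(Lᵢ/10) = 15·10^(87/10) + 40·10^(94/10) = 1.080e+11.
L_eq = 10·log₁₀(1.080e+11/55) = 92.93 dB.

93 dB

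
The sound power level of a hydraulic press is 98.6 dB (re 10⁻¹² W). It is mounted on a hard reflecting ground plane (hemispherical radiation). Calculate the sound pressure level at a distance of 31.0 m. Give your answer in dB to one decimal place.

L_p = L_w − 10·log₁₀(2π·r²) with r = 31.0 m.
2π·r² = 6038 m², 10·log₁₀ of that is 37.809 dB.
L_p = 98.6 − 37.809 = 60.79 dB.

60.8 dB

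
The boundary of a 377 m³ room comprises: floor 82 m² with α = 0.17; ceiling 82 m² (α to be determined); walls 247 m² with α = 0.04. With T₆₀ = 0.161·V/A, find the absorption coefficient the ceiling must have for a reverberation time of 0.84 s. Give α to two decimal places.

From T₆₀ = 0.161·V/A, the target T₆₀ = 0.84 s needs A = 0.161·377/0.84 = 72.26 m².
Absorption from the other surfaces = 82·0.17 + 247·0.04 = 23.82 m², so the ceiling must supply 48.44 m² over 82 m².
α = 48.44/82 = 0.591.

0.59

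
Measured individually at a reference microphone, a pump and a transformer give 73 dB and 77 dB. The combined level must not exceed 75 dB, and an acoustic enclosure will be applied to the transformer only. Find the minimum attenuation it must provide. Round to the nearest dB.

6 dB

Fixed contribution from the other source: Σ 10^(L/10) = 10^(73/10) = 1.995e+07 (73.00 dB).
The limit corresponds to 10^(75/10) = 3.162e+07; subtracting the fixed part leaves 1.167e+07 for the transformer, i.e. 70.67 dB.
Required insertion loss = 77 − 70.67 = 6.33 dB.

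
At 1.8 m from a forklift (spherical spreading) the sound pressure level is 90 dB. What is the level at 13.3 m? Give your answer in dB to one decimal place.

72.6 dB

For a point source, L₂ = L₁ − 20·log₁₀(r₂/r₁).
L₂ = 90 − 20·log₁₀(13.3/1.8) = 90 − 17.372 = 72.63 dB.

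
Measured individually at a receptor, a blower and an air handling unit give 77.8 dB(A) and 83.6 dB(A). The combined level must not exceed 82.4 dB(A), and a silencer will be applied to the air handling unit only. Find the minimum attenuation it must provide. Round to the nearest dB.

The untreated sources together contribute 10^(77.8/10) = 6.026e+07, i.e. 77.80 dB(A).
The limit corresponds to 10^(82.4/10) = 1.738e+08; subtracting the fixed part leaves 1.135e+08 for the air handling unit, i.e. 80.55 dB(A).
So the air handling unit must be reduced from 83.6 to 80.55 dB(A): IL = 3.05 dB.

3 dB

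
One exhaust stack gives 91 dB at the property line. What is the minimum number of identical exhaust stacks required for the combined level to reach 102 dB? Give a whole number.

N identical sources give L₁ + 10·log₁₀ N, so require 10·log₁₀ N ≥ 102 − 91 = 11.0 dB.
N ≥ 10^(11.0/10) = 12.589, so N = 13.

13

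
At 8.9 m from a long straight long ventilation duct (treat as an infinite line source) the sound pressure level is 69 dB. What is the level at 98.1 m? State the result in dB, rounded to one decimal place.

58.6 dB

Line-source attenuation: ΔL = 10·log₁₀(r₂/r₁) = 10·log₁₀(98.1/8.9) = 10.423 dB.
L₂ = 69 − 10·log₁₀(98.1/8.9) = 69 − 10.423 = 58.58 dB.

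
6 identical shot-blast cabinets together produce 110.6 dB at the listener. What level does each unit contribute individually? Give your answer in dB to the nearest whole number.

103 dB

Dividing the total intensity by 6 lowers the level by 10·log₁₀ 6 = 7.782 dB: L₁ = 110.6 − 7.782.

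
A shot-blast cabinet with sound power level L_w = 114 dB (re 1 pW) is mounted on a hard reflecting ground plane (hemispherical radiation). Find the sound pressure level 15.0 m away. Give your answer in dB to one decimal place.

82.5 dB

The power spreads over a hemisphere of area 2π·r², so L_p = L_w − 10·log₁₀(2π·r²).
2π·r² = 1414 m², 10·log₁₀ of that is 31.504 dB.
L_p = 114 − 31.504 = 82.50 dB.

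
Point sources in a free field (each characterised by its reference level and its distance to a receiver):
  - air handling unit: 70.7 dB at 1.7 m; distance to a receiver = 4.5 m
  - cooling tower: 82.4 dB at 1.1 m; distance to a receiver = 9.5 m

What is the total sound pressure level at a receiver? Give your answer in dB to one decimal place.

Apply inverse-square spreading to bring every level to the receiver, then sum 10^(L/10).
air handling unit: 70.7 − 20·log₁₀(4.5/1.7) = 70.7 − 8.46 = 62.24 dB.
cooling tower: 82.4 − 20·log₁₀(9.5/1.1) = 82.4 − 18.73 = 63.67 dB.
Σ 10^(L/10) = 4.007e+06 → L_total = 10·log₁₀(4.007e+06) = 66.03 dB.

66.0 dB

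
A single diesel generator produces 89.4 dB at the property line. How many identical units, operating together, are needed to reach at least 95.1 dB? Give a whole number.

Need L₁ + 10·log₁₀ N ≥ 95.1, i.e. log₁₀ N ≥ 0.57.
N ≥ 10^(5.7/10) = 3.715, so N = 4.

4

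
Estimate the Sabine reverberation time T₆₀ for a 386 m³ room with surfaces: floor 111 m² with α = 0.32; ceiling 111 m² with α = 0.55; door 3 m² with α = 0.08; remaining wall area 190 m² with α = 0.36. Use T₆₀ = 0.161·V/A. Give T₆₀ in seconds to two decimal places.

Summing Sᵢαᵢ: 111·0.32 + 111·0.55 + 3·0.08 + 190·0.36 = 165.21 m².
T₆₀ = 0.161·V/A = 0.161·386/165.21 = 0.376 s.

0.38 s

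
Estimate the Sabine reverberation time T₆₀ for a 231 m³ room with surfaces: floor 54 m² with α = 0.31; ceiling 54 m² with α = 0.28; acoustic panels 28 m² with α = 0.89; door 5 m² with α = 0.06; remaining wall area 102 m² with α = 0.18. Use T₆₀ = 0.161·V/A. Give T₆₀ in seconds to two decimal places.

A = Σ Sᵢαᵢ = 54·0.31 + 54·0.28 + 28·0.89 + 5·0.06 + 102·0.18 = 75.44 m².
T₆₀ = 0.161·V/A = 0.161·231/75.44 = 0.493 s.

0.49 s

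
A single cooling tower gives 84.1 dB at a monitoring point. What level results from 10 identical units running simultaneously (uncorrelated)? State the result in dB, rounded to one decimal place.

94.1 dB

With 10 equal, uncorrelated contributions the intensity is 10× that of one unit, giving a rise of 10·log₁₀ 10.
L_total = 84.1 + 10·log₁₀(10) = 84.1 + 10.000 = 94.10 dB.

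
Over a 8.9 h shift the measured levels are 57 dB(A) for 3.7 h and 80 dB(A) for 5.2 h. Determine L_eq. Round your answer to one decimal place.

L_eq = 10·log₁₀[(1/T)·Σ tᵢ·10^(Lᵢ/10)] with T = 8.9 h.
Σ tᵢ·10^(Lᵢ/10) = 3.7·10^(57/10) + 5.2·10^(80/10) = 5.219e+08.
L_eq = 10·log₁₀(5.219e+08/8.9) = 77.68 dB(A).

77.7 dB(A)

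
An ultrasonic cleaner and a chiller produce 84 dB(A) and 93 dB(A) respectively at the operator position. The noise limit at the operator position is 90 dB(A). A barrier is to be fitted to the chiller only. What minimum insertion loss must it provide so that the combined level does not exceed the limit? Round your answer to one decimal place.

4.3 dB

Fixed contribution from the other source: Σ 10^(L/10) = 10^(84/10) = 2.512e+08 (84.00 dB(A)).
To meet 90 dB(A) overall, the treated chiller may contribute at most 10^(90/10) − 2.512e+08 = 7.488e+08, i.e. 88.74 dB(A).
So the chiller must be reduced from 93 to 88.74 dB(A): IL = 4.26 dB.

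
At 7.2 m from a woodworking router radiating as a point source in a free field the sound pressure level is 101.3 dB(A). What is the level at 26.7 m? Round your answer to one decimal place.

89.9 dB(A)

Point-source attenuation: ΔL = 20·log₁₀(r₂/r₁) = 20·log₁₀(26.7/7.2) = 11.384 dB.
L₂ = 101.3 − 20·log₁₀(26.7/7.2) = 101.3 − 11.384 = 89.92 dB(A).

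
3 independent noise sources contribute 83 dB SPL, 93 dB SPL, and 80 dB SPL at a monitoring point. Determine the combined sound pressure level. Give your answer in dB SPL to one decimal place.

93.6 dB SPL

Incoherent sources combine by intensity addition: L_total = 10·log₁₀(Σ 10^(L_i/10)).
Σ 10^(L/10) = 10^(83/10) + 10^(93/10) + 10^(80/10) = 2.295e+09.
L_total = 10·log₁₀(2.295e+09) = 93.61 dB SPL.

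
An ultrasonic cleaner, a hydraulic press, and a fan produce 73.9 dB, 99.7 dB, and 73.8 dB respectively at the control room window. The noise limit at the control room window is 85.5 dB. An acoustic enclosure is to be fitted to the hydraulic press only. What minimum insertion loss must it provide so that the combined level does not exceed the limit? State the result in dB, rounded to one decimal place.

14.8 dB

The untreated sources together contribute 10^(73.9/10) + 10^(73.8/10) = 4.854e+07, i.e. 76.86 dB.
To meet 85.5 dB overall, the treated hydraulic press may contribute at most 10^(85.5/10) − 4.854e+07 = 3.063e+08, i.e. 84.86 dB.
Required insertion loss = 99.7 − 84.86 = 14.84 dB.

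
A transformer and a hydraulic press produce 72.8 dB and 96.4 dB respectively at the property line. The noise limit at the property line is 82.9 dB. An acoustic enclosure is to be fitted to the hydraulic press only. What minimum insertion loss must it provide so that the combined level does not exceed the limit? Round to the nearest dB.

14 dB

The untreated sources together contribute 10^(72.8/10) = 1.905e+07, i.e. 72.80 dB.
The limit corresponds to 10^(82.9/10) = 1.950e+08; subtracting the fixed part leaves 1.759e+08 for the hydraulic press, i.e. 82.45 dB.
Required insertion loss = 96.4 − 82.45 = 13.95 dB.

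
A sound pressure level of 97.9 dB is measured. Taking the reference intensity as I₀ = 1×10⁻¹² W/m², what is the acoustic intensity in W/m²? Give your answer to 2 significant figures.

0.0062 W/m²

L = 10·log₁₀(I/I₀) ⇒ I = I₀·10^(L/10) = 10⁻¹² × 10^9.79.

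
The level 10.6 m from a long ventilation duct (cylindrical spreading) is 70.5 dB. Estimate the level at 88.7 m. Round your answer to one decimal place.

Line-source attenuation: ΔL = 10·log₁₀(r₂/r₁) = 10·log₁₀(88.7/10.6) = 9.226 dB.
L₂ = 70.5 − 10·log₁₀(88.7/10.6) = 70.5 − 9.226 = 61.27 dB.

61.3 dB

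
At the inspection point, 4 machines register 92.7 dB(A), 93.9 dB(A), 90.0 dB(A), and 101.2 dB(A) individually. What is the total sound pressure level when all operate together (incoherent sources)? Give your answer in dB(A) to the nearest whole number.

Incoherent sources combine by intensity addition: L_total = 10·log₁₀(Σ 10^(L_i/10)).
Σ 10^(L/10) = 10^(92.7/10) + 10^(93.9/10) + 10^(90.0/10) + 10^(101.2/10) = 1.850e+10.
L_total = 10·log₁₀(1.850e+10) = 102.67 dB(A).

103 dB(A)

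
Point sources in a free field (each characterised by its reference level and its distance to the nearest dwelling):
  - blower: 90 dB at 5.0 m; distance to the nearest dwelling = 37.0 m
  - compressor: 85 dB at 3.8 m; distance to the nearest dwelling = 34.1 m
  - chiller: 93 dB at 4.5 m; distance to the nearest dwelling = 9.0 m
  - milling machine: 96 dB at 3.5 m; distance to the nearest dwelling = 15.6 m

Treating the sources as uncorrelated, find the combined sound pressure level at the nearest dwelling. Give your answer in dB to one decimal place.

Apply inverse-square spreading to bring every level to the receiver, then sum 10^(L/10).
blower: 90 − 20·log₁₀(37.0/5.0) = 90 − 17.38 = 72.62 dB.
compressor: 85 − 20·log₁₀(34.1/3.8) = 85 − 19.06 = 65.94 dB.
chiller: 93 − 20·log₁₀(9.0/4.5) = 93 − 6.02 = 86.98 dB.
milling machine: 96 − 20·log₁₀(15.6/3.5) = 96 − 12.98 = 83.02 dB.
Σ 10^(L/10) = 7.214e+08 → L_total = 10·log₁₀(7.214e+08) = 88.58 dB.

88.6 dB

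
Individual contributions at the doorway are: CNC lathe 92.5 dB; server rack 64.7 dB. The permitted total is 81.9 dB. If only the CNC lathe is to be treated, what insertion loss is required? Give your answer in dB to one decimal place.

Fixed contribution from the other source: Σ 10^(L/10) = 10^(64.7/10) = 2.951e+06 (64.70 dB).
The limit corresponds to 10^(81.9/10) = 1.549e+08; subtracting the fixed part leaves 1.519e+08 for the CNC lathe, i.e. 81.82 dB.
So the CNC lathe must be reduced from 92.5 to 81.82 dB: IL = 10.68 dB.

10.7 dB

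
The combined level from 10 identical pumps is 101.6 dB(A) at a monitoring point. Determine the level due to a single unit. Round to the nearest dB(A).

92 dB(A)

10 equal contributions raise the level by 10·log₁₀ 10 = 10.000 dB, so each unit alone gives 101.6 − 10.000.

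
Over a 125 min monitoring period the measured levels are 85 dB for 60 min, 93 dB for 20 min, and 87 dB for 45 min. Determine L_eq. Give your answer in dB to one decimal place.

Weight each interval's intensity by its duration and average over T = 125 min:
Σ tᵢ·10^(Lᵢ/10) = 60·10^(85/10) + 20·10^(93/10) + 45·10^(87/10) = 8.143e+10.
L_eq = 10·log₁₀(8.143e+10/125) = 88.14 dB.

88.1 dB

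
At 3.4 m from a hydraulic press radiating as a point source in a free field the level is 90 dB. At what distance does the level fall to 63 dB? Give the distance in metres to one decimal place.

The 27.0 dB drop corresponds to a distance ratio of 10^(27.0/20) for a point source.
r₂ = 3.4·10^((90−63)/20) = 3.4·10^(27.0/20) = 76.12 m.

76.1 m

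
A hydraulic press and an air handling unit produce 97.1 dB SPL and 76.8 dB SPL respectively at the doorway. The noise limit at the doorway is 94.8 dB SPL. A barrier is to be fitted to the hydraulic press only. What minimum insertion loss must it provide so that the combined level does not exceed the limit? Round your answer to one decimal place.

Everything except the hydraulic press sums to 10^(76.8/10) = 4.786e+07 in linear terms, 76.80 dB SPL.
The limit corresponds to 10^(94.8/10) = 3.020e+09; subtracting the fixed part leaves 2.972e+09 for the hydraulic press, i.e. 94.73 dB SPL.
Required insertion loss = 97.1 − 94.73 = 2.37 dB.

2.4 dB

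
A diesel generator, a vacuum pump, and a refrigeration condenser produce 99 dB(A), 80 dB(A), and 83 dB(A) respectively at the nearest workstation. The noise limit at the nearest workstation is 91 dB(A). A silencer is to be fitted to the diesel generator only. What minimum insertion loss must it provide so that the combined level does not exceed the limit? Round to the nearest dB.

9 dB

Everything except the diesel generator sums to 10^(80/10) + 10^(83/10) = 2.995e+08 in linear terms, 84.76 dB(A).
The limit corresponds to 10^(91/10) = 1.259e+09; subtracting the fixed part leaves 9.594e+08 for the diesel generator, i.e. 89.82 dB(A).
Required insertion loss = 99 − 89.82 = 9.18 dB.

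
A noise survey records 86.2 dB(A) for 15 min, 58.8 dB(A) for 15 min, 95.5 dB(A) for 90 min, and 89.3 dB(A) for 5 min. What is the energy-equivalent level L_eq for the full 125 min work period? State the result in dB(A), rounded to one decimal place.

94.2 dB(A)

Weight each interval's intensity by its duration and average over T = 125 min:
Σ tᵢ·10^(Lᵢ/10) = 15·10^(86.2/10) + 15·10^(58.8/10) + 90·10^(95.5/10) + 5·10^(89.3/10) = 3.299e+11.
L_eq = 10·log₁₀(3.299e+11/125) = 94.21 dB(A).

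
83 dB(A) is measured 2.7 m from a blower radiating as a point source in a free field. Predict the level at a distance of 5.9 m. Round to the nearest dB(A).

For a point source, L₂ = L₁ − 20·log₁₀(r₂/r₁).
L₂ = 83 − 20·log₁₀(5.9/2.7) = 83 − 6.790 = 76.21 dB(A).

76 dB(A)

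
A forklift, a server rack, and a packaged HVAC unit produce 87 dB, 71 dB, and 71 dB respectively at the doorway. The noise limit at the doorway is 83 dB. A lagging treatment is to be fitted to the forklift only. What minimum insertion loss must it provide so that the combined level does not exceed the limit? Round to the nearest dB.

Everything except the forklift sums to 10^(71/10) + 10^(71/10) = 2.518e+07 in linear terms, 74.01 dB.
To meet 83 dB overall, the treated forklift may contribute at most 10^(83/10) − 2.518e+07 = 1.743e+08, i.e. 82.41 dB.
Required insertion loss = 87 − 82.41 = 4.59 dB.

5 dB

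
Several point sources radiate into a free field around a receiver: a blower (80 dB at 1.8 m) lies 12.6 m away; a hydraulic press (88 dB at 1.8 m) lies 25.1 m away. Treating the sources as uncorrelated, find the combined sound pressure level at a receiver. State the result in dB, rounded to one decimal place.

Propagate each source to the receiver with L = L_ref − 20·log₁₀(r/r_ref), then add intensities.
blower: 80 − 20·log₁₀(12.6/1.8) = 80 − 16.90 = 63.10 dB.
hydraulic press: 88 − 20·log₁₀(25.1/1.8) = 88 − 22.89 = 65.11 dB.
Σ 10^(L/10) = 5.286e+06 → L_total = 10·log₁₀(5.286e+06) = 67.23 dB.

67.2 dB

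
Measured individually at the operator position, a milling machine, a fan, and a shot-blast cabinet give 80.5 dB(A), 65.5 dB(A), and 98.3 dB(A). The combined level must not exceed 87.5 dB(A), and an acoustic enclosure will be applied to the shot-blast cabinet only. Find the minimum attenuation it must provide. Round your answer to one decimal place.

Fixed contribution from the other sources: Σ 10^(L/10) = 10^(80.5/10) + 10^(65.5/10) = 1.157e+08 (80.64 dB(A)).
The limit corresponds to 10^(87.5/10) = 5.623e+08; subtracting the fixed part leaves 4.466e+08 for the shot-blast cabinet, i.e. 86.50 dB(A).
Required insertion loss = 98.3 − 86.50 = 11.80 dB.

11.8 dB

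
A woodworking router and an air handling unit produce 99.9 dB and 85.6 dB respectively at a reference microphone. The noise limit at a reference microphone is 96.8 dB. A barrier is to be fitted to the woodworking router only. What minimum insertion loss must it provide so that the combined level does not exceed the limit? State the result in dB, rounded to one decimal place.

Everything except the woodworking router sums to 10^(85.6/10) = 3.631e+08 in linear terms, 85.60 dB.
The limit corresponds to 10^(96.8/10) = 4.786e+09; subtracting the fixed part leaves 4.423e+09 for the woodworking router, i.e. 96.46 dB.
Required insertion loss = 99.9 − 96.46 = 3.44 dB.

3.4 dB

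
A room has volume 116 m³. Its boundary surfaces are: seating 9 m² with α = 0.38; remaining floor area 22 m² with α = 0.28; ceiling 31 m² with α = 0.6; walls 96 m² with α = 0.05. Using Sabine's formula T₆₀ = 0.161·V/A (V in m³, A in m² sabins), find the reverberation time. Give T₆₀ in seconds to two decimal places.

Summing Sᵢαᵢ: 9·0.38 + 22·0.28 + 31·0.6 + 96·0.05 = 32.98 m².
T₆₀ = 0.161 × 116 / 32.98 = 0.566 s.

0.57 s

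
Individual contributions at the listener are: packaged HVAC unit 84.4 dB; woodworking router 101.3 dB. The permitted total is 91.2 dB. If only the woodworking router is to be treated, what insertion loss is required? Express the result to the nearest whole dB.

Everything except the woodworking router sums to 10^(84.4/10) = 2.754e+08 in linear terms, 84.40 dB.
To meet 91.2 dB overall, the treated woodworking router may contribute at most 10^(91.2/10) − 2.754e+08 = 1.043e+09, i.e. 90.18 dB.
So the woodworking router must be reduced from 101.3 to 90.18 dB: IL = 11.12 dB.

11 dB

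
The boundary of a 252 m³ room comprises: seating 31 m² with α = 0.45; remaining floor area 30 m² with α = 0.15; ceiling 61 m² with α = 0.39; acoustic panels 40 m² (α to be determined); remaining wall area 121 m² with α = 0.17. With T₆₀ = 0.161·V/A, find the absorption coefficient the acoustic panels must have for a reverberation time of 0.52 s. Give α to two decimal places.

0.38

From T₆₀ = 0.161·V/A, the target T₆₀ = 0.52 s needs A = 0.161·252/0.52 = 78.02 m².
Absorption from the other surfaces = 31·0.45 + 30·0.15 + 61·0.39 + 121·0.17 = 62.81 m², so the acoustic panels must supply 15.21 m² over 40 m².
α = 15.21/40 = 0.380.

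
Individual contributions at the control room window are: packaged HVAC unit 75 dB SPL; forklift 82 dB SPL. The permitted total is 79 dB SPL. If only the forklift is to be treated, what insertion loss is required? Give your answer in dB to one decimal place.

The untreated sources together contribute 10^(75/10) = 3.162e+07, i.e. 75.00 dB SPL.
The limit corresponds to 10^(79/10) = 7.943e+07; subtracting the fixed part leaves 4.781e+07 for the forklift, i.e. 76.80 dB SPL.
Required insertion loss = 82 − 76.80 = 5.20 dB.

5.2 dB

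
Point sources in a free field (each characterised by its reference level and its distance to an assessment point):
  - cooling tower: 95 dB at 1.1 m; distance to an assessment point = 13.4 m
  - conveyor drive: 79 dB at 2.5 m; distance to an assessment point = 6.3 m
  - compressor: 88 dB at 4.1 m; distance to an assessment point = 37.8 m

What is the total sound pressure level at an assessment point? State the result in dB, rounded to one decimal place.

76.2 dB

First find each source's level at the receiver (point-source: −20·log₁₀(r/r_ref)), then combine on an intensity basis.
cooling tower: 95 − 20·log₁₀(13.4/1.1) = 95 − 21.71 = 73.29 dB.
conveyor drive: 79 − 20·log₁₀(6.3/2.5) = 79 − 8.03 = 70.97 dB.
compressor: 88 − 20·log₁₀(37.8/4.1) = 88 − 19.29 = 68.71 dB.
Σ 10^(L/10) = 4.124e+07 → L_total = 10·log₁₀(4.124e+07) = 76.15 dB.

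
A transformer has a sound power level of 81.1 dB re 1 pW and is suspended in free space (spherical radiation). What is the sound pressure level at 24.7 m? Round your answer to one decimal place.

42.3 dB

Free-field spherical radiation: L_p = L_w − 10·log₁₀(4π·r²), r = 24.7 m.
4π·r² = 7667 m², 10·log₁₀ of that is 38.846 dB.
L_p = 81.1 − 38.846 = 42.25 dB.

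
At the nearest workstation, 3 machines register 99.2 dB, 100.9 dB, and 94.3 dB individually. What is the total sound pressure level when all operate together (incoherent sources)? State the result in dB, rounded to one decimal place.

Incoherent sources combine by intensity addition: L_total = 10·log₁₀(Σ 10^(L_i/10)).
Σ 10^(L/10) = 10^(99.2/10) + 10^(100.9/10) + 10^(94.3/10) = 2.331e+10.
L_total = 10·log₁₀(2.331e+10) = 103.68 dB.

103.7 dB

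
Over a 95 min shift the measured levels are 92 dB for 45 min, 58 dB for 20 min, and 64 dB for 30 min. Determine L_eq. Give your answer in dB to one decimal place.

88.8 dB

Weight each interval's intensity by its duration and average over T = 95 min:
Σ tᵢ·10^(Lᵢ/10) = 45·10^(92/10) + 20·10^(58/10) + 30·10^(64/10) = 7.141e+10.
L_eq = 10·log₁₀(7.141e+10/95) = 88.76 dB.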